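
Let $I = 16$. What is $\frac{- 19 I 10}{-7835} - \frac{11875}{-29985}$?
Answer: $\frac{7367801}{9397299} \approx 0.78403$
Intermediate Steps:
$\frac{- 19 I 10}{-7835} - \frac{11875}{-29985} = \frac{\left(-19\right) 16 \cdot 10}{-7835} - \frac{11875}{-29985} = \left(-304\right) 10 \left(- \frac{1}{7835}\right) - - \frac{2375}{5997} = \left(-3040\right) \left(- \frac{1}{7835}\right) + \frac{2375}{5997} = \frac{608}{1567} + \frac{2375}{5997} = \frac{7367801}{9397299}$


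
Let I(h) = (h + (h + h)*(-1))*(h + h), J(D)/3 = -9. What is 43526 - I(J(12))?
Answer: 44984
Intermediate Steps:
J(D) = -27 (J(D) = 3*(-9) = -27)
I(h) = -2*h**2 (I(h) = (h + (2*h)*(-1))*(2*h) = (h - 2*h)*(2*h) = (-h)*(2*h) = -2*h**2)
43526 - I(J(12)) = 43526 - (-2)*(-27)**2 = 43526 - (-2)*729 = 43526 - 1*(-1458) = 43526 + 1458 = 44984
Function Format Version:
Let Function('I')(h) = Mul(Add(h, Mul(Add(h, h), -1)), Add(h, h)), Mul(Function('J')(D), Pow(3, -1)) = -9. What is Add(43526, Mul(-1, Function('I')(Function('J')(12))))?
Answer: 44984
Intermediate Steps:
Function('J')(D) = -27 (Function('J')(D) = Mul(3, -9) = -27)
Function('I')(h) = Mul(-2, Pow(h, 2)) (Function('I')(h) = Mul(Add(h, Mul(Mul(2, h), -1)), Mul(2, h)) = Mul(Add(h, Mul(-2, h)), Mul(2, h)) = Mul(Mul(-1, h), Mul(2, h)) = Mul(-2, Pow(h, 2)))
Add(43526, Mul(-1, Function('I')(Function('J')(12)))) = Add(43526, Mul(-1, Mul(-2, Pow(-27, 2)))) = Add(43526, Mul(-1, Mul(-2, 729))) = Add(43526, Mul(-1, -1458)) = Add(43526, 1458) = 44984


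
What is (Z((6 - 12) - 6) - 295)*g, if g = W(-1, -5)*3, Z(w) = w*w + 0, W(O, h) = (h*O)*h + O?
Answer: 11778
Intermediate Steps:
W(O, h) = O + O*h**2 (W(O, h) = (O*h)*h + O = O*h**2 + O = O + O*h**2)
Z(w) = w**2 (Z(w) = w**2 + 0 = w**2)
g = -78 (g = -(1 + (-5)**2)*3 = -(1 + 25)*3 = -1*26*3 = -26*3 = -78)
(Z((6 - 12) - 6) - 295)*g = (((6 - 12) - 6)**2 - 295)*(-78) = ((-6 - 6)**2 - 295)*(-78) = ((-12)**2 - 295)*(-78) = (144 - 295)*(-78) = -151*(-78) = 11778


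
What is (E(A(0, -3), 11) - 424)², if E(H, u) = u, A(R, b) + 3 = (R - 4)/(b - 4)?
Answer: 170569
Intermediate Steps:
A(R, b) = -3 + (-4 + R)/(-4 + b) (A(R, b) = -3 + (R - 4)/(b - 4) = -3 + (-4 + R)/(-4 + b))
(E(A(0, -3), 11) - 424)² = (11 - 424)² = (-413)² = 170569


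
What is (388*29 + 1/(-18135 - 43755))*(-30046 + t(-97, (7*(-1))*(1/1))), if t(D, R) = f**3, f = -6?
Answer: -10537020787549/30945 ≈ -3.4051e+8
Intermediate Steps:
t(D, R) = -216 (t(D, R) = (-6)**3 = -216)
(388*29 + 1/(-18135 - 43755))*(-30046 + t(-97, (7*(-1))*(1/1))) = (388*29 + 1/(-18135 - 43755))*(-30046 - 216) = (11252 + 1/(-61890))*(-30262) = (11252 - 1/61890)*(-30262) = (696386279/61890)*(-30262) = -10537020787549/30945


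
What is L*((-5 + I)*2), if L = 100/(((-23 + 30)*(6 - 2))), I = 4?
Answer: -50/7 ≈ -7.1429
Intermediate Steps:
L = 25/7 (L = 100/((7*4)) = 100/28 = 100*(1/28) = 25/7 ≈ 3.5714)
L*((-5 + I)*2) = 25*((-5 + 4)*2)/7 = 25*(-1*2)/7 = (25/7)*(-2) = -50/7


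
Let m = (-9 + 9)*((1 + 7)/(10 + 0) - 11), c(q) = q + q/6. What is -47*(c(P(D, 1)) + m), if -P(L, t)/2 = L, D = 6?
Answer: 658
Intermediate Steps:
P(L, t) = -2*L
c(q) = 7*q/6 (c(q) = q + q*(1/6) = q + q/6 = 7*q/6)
m = 0 (m = 0*(8/10 - 11) = 0*(8*(1/10) - 11) = 0*(4/5 - 11) = 0*(-51/5) = 0)
-47*(c(P(D, 1)) + m) = -47*(7*(-2*6)/6 + 0) = -47*((7/6)*(-12) + 0) = -47*(-14 + 0) = -47*(-14) = 658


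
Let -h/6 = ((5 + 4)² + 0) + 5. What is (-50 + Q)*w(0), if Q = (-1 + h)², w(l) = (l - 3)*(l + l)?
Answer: 0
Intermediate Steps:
h = -516 (h = -6*(((5 + 4)² + 0) + 5) = -6*((9² + 0) + 5) = -6*((81 + 0) + 5) = -6*(81 + 5) = -6*86 = -516)
w(l) = 2*l*(-3 + l) (w(l) = (-3 + l)*(2*l) = 2*l*(-3 + l))
Q = 267289 (Q = (-1 - 516)² = (-517)² = 267289)
(-50 + Q)*w(0) = (-50 + 267289)*(2*0*(-3 + 0)) = 267239*(2*0*(-3)) = 267239*0 = 0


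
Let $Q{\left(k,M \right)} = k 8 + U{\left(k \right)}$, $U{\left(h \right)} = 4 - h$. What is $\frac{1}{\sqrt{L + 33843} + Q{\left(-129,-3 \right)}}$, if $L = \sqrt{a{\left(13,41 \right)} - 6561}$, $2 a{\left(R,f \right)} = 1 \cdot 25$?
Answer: $\frac{2}{-1798 + \sqrt{2} \sqrt{67686 + i \sqrt{26194}}} \approx -0.0013985 - 4.3018 \cdot 10^{-7} i$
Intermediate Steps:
$a{\left(R,f \right)} = \frac{25}{2}$ ($a{\left(R,f \right)} = \frac{1 \cdot 25}{2} = \frac{1}{2} \cdot 25 = \frac{25}{2}$)
$L = \frac{i \sqrt{26194}}{2}$ ($L = \sqrt{\frac{25}{2} - 6561} = \sqrt{- \frac{13097}{2}} = \frac{i \sqrt{26194}}{2} \approx 80.923 i$)
$Q{\left(k,M \right)} = 4 + 7 k$ ($Q{\left(k,M \right)} = k 8 - \left(-4 + k\right) = 8 k - \left(-4 + k\right) = 4 + 7 k$)
$\frac{1}{\sqrt{L + 33843} + Q{\left(-129,-3 \right)}} = \frac{1}{\sqrt{\frac{i \sqrt{26194}}{2} + 33843} + \left(4 + 7 \left(-129\right)\right)} = \frac{1}{\sqrt{33843 + \frac{i \sqrt{26194}}{2}} + \left(4 - 903\right)} = \frac{1}{\sqrt{33843 + \frac{i \sqrt{26194}}{2}} - 899} = \frac{1}{-899 + \sqrt{33843 + \frac{i \sqrt{26194}}{2}}}$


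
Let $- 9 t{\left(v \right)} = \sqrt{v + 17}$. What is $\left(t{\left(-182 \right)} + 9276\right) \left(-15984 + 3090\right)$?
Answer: $-119604744 + \frac{4298 i \sqrt{165}}{3} \approx -1.196 \cdot 10^{8} + 18403.0 i$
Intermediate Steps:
$t{\left(v \right)} = - \frac{\sqrt{17 + v}}{9}$ ($t{\left(v \right)} = - \frac{\sqrt{v + 17}}{9} = - \frac{\sqrt{17 + v}}{9}$)
$\left(t{\left(-182 \right)} + 9276\right) \left(-15984 + 3090\right) = \left(- \frac{\sqrt{17 - 182}}{9} + 9276\right) \left(-15984 + 3090\right) = \left(- \frac{\sqrt{-165}}{9} + 9276\right) \left(-12894\right) = \left(- \frac{i \sqrt{165}}{9} + 9276\right) \left(-12894\right) = \left(9276 - \frac{i \sqrt{165}}{9}\right) \left(-12894\right) = -119604744 + \frac{4298 i \sqrt{165}}{3}$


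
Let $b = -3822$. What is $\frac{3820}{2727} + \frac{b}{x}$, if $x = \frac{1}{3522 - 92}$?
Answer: $- \frac{35749493600}{2727} \approx -1.3109 \cdot 10^{7}$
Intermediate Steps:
$x = \frac{1}{3430} \approx 0.00029154$
$\frac{3820}{2727} + \frac{b}{x} = \frac{3820}{2727} - 3822 \frac{1}{\frac{1}{3430}} = 3820 \cdot \frac{1}{2727} - 13109460 = \frac{3820}{2727} - 13109460 = - \frac{35749493600}{2727}$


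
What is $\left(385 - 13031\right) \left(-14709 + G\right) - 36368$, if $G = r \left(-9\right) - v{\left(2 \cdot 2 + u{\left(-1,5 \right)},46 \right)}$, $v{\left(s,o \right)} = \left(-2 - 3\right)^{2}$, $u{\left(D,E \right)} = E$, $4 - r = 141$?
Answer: $170697278$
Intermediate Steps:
$r = -137$ ($r = 4 - 141 = -137$)
$v{\left(s,o \right)} = 25$ ($v{\left(s,o \right)} = \left(-5\right)^{2} = 25$)
$G = 1208$ ($G = \left(-137\right) \left(-9\right) - 25 = 1233 - 25 = 1208$)
$\left(385 - 13031\right) \left(-14709 + G\right) - 36368 = \left(385 - 13031\right) \left(-14709 + 1208\right) - 36368 = \left(-12646\right) \left(-13501\right) - 36368 = 170733646 - 36368 = 170697278$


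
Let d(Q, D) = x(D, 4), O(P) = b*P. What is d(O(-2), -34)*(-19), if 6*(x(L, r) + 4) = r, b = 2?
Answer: 190/3 ≈ 63.333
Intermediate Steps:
O(P) = 2*P
x(L, r) = -4 + r/6
d(Q, D) = -10/3 (d(Q, D) = -4 + (⅙)*4 = -4 + ⅔ = -10/3)
d(O(-2), -34)*(-19) = -10/3*(-19) = 190/3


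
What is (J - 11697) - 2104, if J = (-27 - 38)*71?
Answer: -18416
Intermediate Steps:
J = -4615 (J = -65*71 = -4615)
(J - 11697) - 2104 = (-4615 - 11697) - 2104 = -16312 - 2104 = -18416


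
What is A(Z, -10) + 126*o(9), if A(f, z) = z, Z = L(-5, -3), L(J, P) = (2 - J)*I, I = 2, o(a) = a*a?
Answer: 10196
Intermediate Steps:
o(a) = a**2
L(J, P) = 4 - 2*J (L(J, P) = (2 - J)*2 = 4 - 2*J)
Z = 14 (Z = 4 - 2*(-5) = 4 + 10 = 14)
A(Z, -10) + 126*o(9) = -10 + 126*9**2 = -10 + 126*81 = -10 + 10206 = 10196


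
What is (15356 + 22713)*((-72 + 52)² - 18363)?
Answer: -683833447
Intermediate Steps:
(15356 + 22713)*((-72 + 52)² - 18363) = 38069*((-20)² - 18363) = 38069*(400 - 18363) = 38069*(-17963) = -683833447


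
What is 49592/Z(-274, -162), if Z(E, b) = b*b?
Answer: 12398/6561 ≈ 1.8897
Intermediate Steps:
Z(E, b) = b²
49592/Z(-274, -162) = 49592/((-162)²) = 49592/26244 = 49592*(1/26244) = 12398/6561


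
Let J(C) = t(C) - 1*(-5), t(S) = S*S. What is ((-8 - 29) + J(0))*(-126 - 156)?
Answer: 9024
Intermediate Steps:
t(S) = S²
J(C) = 5 + C² (J(C) = C² - 1*(-5) = C² + 5 = 5 + C²)
((-8 - 29) + J(0))*(-126 - 156) = ((-8 - 29) + (5 + 0²))*(-126 - 156) = (-37 + (5 + 0))*(-282) = (-37 + 5)*(-282) = -32*(-282) = 9024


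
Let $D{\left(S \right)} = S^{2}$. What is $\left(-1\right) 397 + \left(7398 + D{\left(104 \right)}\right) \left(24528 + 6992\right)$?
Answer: $574104883$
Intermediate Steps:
$\left(-1\right) 397 + \left(7398 + D{\left(104 \right)}\right) \left(24528 + 6992\right) = \left(-1\right) 397 + \left(7398 + 104^{2}\right) \left(24528 + 6992\right) = -397 + \left(7398 + 10816\right) 31520 = -397 + 18214 \cdot 31520 = -397 + 574105280 = 574104883$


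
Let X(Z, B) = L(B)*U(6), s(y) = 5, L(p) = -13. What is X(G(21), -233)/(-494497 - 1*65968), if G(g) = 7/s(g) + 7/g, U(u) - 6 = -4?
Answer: 26/560465 ≈ 4.6390e-5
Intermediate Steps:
U(u) = 2 (U(u) = 6 - 4 = 2)
G(g) = 7/5 + 7/g
X(Z, B) = -26 (X(Z, B) = -13*2 = -26)
X(G(21), -233)/(-494497 - 1*65968) = -26/(-494497 - 1*65968) = -26/(-494497 - 65968) = -26/(-560465) = -26*(-1/560465) = 26/560465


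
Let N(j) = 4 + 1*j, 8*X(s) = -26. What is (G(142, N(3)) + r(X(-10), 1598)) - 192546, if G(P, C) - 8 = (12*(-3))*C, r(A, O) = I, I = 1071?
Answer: -191719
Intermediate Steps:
X(s) = -13/4 (X(s) = (⅛)*(-26) = -13/4)
N(j) = 4 + j
r(A, O) = 1071
G(P, C) = 8 - 36*C (G(P, C) = 8 + (12*(-3))*C = 8 - 36*C)
(G(142, N(3)) + r(X(-10), 1598)) - 192546 = ((8 - 36*(4 + 3)) + 1071) - 192546 = ((8 - 36*7) + 1071) - 192546 = ((8 - 252) + 1071) - 192546 = (-244 + 1071) - 192546 = 827 - 192546 = -191719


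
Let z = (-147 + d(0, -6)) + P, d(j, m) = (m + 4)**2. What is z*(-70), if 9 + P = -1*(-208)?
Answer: -3920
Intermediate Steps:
P = 199 (P = -9 - 1*(-208) = -9 + 208 = 199)
d(j, m) = (4 + m)**2
z = 56 (z = (-147 + (4 - 6)**2) + 199 = (-147 + (-2)**2) + 199 = (-147 + 4) + 199 = -143 + 199 = 56)
z*(-70) = 56*(-70) = -3920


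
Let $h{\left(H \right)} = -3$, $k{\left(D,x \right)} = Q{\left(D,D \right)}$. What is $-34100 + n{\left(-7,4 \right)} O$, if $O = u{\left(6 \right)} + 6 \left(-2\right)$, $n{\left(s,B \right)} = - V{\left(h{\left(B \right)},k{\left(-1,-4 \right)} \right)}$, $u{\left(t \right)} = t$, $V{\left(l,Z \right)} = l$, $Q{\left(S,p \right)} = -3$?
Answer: $-34118$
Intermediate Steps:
$k{\left(D,x \right)} = -3$
$n{\left(s,B \right)} = 3$ ($n{\left(s,B \right)} = \left(-1\right) \left(-3\right) = 3$)
$O = -6$ ($O = 6 + 6 \left(-2\right) = 6 - 12 = -6$)
$-34100 + n{\left(-7,4 \right)} O = -34100 + 3 \left(-6\right) = -34100 - 18 = -34118$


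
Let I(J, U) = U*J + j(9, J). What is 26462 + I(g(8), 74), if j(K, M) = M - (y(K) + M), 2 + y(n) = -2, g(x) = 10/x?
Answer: 53117/2 ≈ 26559.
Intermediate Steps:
y(n) = -4 (y(n) = -2 - 2 = -4)
j(K, M) = 4 (j(K, M) = M - (-4 + M) = M + (4 - M) = 4)
I(J, U) = 4 + J*U (I(J, U) = U*J + 4 = J*U + 4 = 4 + J*U)
26462 + I(g(8), 74) = 26462 + (4 + (10/8)*74) = 26462 + (4 + (10*(1/8))*74) = 26462 + (4 + (5/4)*74) = 26462 + (4 + 185/2) = 26462 + 193/2 = 53117/2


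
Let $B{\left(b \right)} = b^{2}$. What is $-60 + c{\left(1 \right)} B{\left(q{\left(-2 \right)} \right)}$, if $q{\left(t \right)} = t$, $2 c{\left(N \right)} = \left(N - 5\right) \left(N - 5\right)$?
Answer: $-28$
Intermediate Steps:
$c{\left(N \right)} = \frac{\left(-5 + N\right)^{2}}{2}$ ($c{\left(N \right)} = \frac{\left(N - 5\right) \left(N - 5\right)}{2} = \frac{\left(-5 + N\right) \left(-5 + N\right)}{2} = \frac{\left(-5 + N\right)^{2}}{2}$)
$-60 + c{\left(1 \right)} B{\left(q{\left(-2 \right)} \right)} = -60 + \frac{\left(-5 + 1\right)^{2}}{2} \left(-2\right)^{2} = -60 + \frac{\left(-4\right)^{2}}{2} \cdot 4 = -60 + \frac{1}{2} \cdot 16 \cdot 4 = -60 + 8 \cdot 4 = -60 + 32 = -28$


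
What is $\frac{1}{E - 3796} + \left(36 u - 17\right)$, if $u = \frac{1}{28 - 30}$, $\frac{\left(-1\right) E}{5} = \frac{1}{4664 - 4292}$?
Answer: $- \frac{49424467}{1412117} \approx -35.0$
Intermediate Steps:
$E = - \frac{5}{372}$ ($E = - \frac{5}{4664 - 4292} = - \frac{5}{372} \approx -0.013441$)
$u = - \frac{1}{2}$ ($u = \frac{1}{28 - 30} = \frac{1}{-2} = - \frac{1}{2} \approx -0.5$)
$\frac{1}{E - 3796} + \left(36 u - 17\right) = \frac{1}{- \frac{5}{372} - 3796} + \left(36 \left(- \frac{1}{2}\right) - 17\right) = \frac{1}{- \frac{1412117}{372}} - 35 = - \frac{372}{1412117} - 35 = - \frac{49424467}{1412117}$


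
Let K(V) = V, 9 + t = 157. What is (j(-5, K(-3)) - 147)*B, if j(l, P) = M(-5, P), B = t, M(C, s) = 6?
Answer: -20868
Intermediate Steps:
t = 148 (t = -9 + 157 = 148)
B = 148
j(l, P) = 6
(j(-5, K(-3)) - 147)*B = (6 - 147)*148 = -141*148 = -20868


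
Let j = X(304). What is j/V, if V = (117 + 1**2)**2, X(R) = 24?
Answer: 6/3481 ≈ 0.0017236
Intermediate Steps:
j = 24
V = 13924 (V = (117 + 1)**2 = 118**2 = 13924)
j/V = 24/13924 = 24*(1/13924) = 6/3481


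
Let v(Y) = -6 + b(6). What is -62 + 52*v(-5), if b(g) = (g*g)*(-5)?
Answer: -9734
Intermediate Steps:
b(g) = -5*g² (b(g) = g²*(-5) = -5*g²)
v(Y) = -186 (v(Y) = -6 - 5*6² = -6 - 5*36 = -6 - 180 = -186)
-62 + 52*v(-5) = -62 + 52*(-186) = -62 - 9672 = -9734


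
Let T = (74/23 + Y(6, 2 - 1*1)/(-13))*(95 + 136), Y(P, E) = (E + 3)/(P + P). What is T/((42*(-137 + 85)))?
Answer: -31493/93288 ≈ -0.33759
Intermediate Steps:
Y(P, E) = (3 + E)/(2*P) (Y(P, E) = (3 + E)/((2*P)) = (3 + E)*(1/(2*P)) = (3 + E)/(2*P))
T = 220451/299 (T = (74/23 + ((½)*(3 + (2 - 1*1))/6)/(-13))*(95 + 136) = (74*(1/23) + ((½)*(⅙)*(3 + (2 - 1)))*(-1/13))*231 = (74/23 + ((½)*(⅙)*(3 + 1))*(-1/13))*231 = (74/23 + ((½)*(⅙)*4)*(-1/13))*231 = (74/23 + (⅓)*(-1/13))*231 = (74/23 - 1/39)*231 = (2863/897)*231 = 220451/299 ≈ 737.29)
T/((42*(-137 + 85))) = 220451/(299*((42*(-137 + 85)))) = 220451/(299*((42*(-52)))) = (220451/299)/(-2184) = (220451/299)*(-1/2184) = -31493/93288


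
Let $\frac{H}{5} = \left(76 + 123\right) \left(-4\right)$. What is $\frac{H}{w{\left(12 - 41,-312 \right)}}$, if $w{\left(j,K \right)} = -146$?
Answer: $\frac{1990}{73} \approx 27.26$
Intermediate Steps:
$H = -3980$ ($H = 5 \left(76 + 123\right) \left(-4\right) = 5 \cdot 199 \left(-4\right) = 5 \left(-796\right) = -3980$)
$\frac{H}{w{\left(12 - 41,-312 \right)}} = - \frac{3980}{-146} = \left(-3980\right) \left(- \frac{1}{146}\right) = \frac{1990}{73}$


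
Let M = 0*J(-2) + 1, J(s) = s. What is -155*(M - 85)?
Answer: 13020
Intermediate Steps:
M = 1 (M = 0*(-2) + 1 = 0 + 1 = 1)
-155*(M - 85) = -155*(1 - 85) = -155*(-84) = 13020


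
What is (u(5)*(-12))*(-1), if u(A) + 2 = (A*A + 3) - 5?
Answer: 252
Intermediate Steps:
u(A) = -4 + A² (u(A) = -2 + ((A*A + 3) - 5) = -2 + ((A² + 3) - 5) = -2 + ((3 + A²) - 5) = -2 + (-2 + A²) = -4 + A²)
(u(5)*(-12))*(-1) = ((-4 + 5²)*(-12))*(-1) = ((-4 + 25)*(-12))*(-1) = (21*(-12))*(-1) = -252*(-1) = 252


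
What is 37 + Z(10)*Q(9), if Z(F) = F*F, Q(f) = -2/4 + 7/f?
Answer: 583/9 ≈ 64.778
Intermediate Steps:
Q(f) = -½ + 7/f (Q(f) = -2*¼ + 7/f = -½ + 7/f)
Z(F) = F²
37 + Z(10)*Q(9) = 37 + 10²*((½)*(14 - 1*9)/9) = 37 + 100*((½)*(⅑)*(14 - 9)) = 37 + 100*((½)*(⅑)*5) = 37 + 100*(5/18) = 37 + 250/9 = 583/9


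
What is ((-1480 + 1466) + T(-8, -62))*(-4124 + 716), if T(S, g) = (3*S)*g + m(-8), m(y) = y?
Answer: -4996128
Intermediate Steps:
T(S, g) = -8 + 3*S*g (T(S, g) = (3*S)*g - 8 = 3*S*g - 8 = -8 + 3*S*g)
((-1480 + 1466) + T(-8, -62))*(-4124 + 716) = ((-1480 + 1466) + (-8 + 3*(-8)*(-62)))*(-4124 + 716) = (-14 + (-8 + 1488))*(-3408) = (-14 + 1480)*(-3408) = 1466*(-3408) = -4996128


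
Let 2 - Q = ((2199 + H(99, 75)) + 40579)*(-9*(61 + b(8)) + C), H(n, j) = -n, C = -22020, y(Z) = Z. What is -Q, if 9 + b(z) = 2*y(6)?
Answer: -964374686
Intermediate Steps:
b(z) = 3 (b(z) = -9 + 2*6 = -9 + 12 = 3)
Q = 964374686 (Q = 2 - ((2199 - 1*99) + 40579)*(-9*(61 + 3) - 22020) = 2 - ((2199 - 99) + 40579)*(-9*64 - 22020) = 2 - (2100 + 40579)*(-576 - 22020) = 2 - 42679*(-22596) = 2 - 1*(-964374684) = 2 + 964374684 = 964374686)
-Q = -1*964374686 = -964374686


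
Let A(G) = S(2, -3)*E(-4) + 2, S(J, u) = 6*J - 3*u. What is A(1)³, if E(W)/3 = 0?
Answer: 8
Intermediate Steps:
E(W) = 0 (E(W) = 3*0 = 0)
S(J, u) = -3*u + 6*J
A(G) = 2 (A(G) = (-3*(-3) + 6*2)*0 + 2 = (9 + 12)*0 + 2 = 21*0 + 2 = 0 + 2 = 2)
A(1)³ = 2³ = 8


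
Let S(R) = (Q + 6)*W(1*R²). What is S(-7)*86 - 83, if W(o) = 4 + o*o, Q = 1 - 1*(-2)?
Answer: 1861387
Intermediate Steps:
Q = 3 (Q = 1 + 2 = 3)
W(o) = 4 + o²
S(R) = 36 + 9*R⁴ (S(R) = (3 + 6)*(4 + (1*R²)²) = 9*(4 + (R²)²) = 9*(4 + R⁴) = 36 + 9*R⁴)
S(-7)*86 - 83 = (36 + 9*(-7)⁴)*86 - 83 = (36 + 9*2401)*86 - 83 = (36 + 21609)*86 - 83 = 21645*86 - 83 = 1861470 - 83 = 1861387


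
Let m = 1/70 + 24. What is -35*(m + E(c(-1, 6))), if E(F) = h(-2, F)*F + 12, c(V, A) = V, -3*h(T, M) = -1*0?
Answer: -2521/2 ≈ -1260.5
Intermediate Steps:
h(T, M) = 0 (h(T, M) = -(-1)*0/3 = -⅓*0 = 0)
E(F) = 12 (E(F) = 0*F + 12 = 0 + 12 = 12)
m = 1681/70 (m = 1/70 + 24 = 1681/70 ≈ 24.014)
-35*(m + E(c(-1, 6))) = -35*(1681/70 + 12) = -35*2521/70 = -2521/2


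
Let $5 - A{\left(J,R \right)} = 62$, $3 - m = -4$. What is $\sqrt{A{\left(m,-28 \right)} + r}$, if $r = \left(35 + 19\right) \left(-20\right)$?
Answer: $i \sqrt{1137} \approx 33.719 i$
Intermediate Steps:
$m = 7$ ($m = 3 - -4 = 3 + 4 = 7$)
$A{\left(J,R \right)} = -57$ ($A{\left(J,R \right)} = 5 - 62 = -57$)
$r = -1080$ ($r = 54 \left(-20\right) = -1080$)
$\sqrt{A{\left(m,-28 \right)} + r} = \sqrt{-57 - 1080} = \sqrt{-1137} = i \sqrt{1137}$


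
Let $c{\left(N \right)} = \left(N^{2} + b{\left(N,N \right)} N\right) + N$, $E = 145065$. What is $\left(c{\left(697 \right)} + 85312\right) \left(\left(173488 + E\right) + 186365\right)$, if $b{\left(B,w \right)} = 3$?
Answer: $289776984462$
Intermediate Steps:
$c{\left(N \right)} = N^{2} + 4 N$ ($c{\left(N \right)} = \left(N^{2} + 3 N\right) + N = N^{2} + 4 N$)
$\left(c{\left(697 \right)} + 85312\right) \left(\left(173488 + E\right) + 186365\right) = \left(697 \left(4 + 697\right) + 85312\right) \left(\left(173488 + 145065\right) + 186365\right) = \left(697 \cdot 701 + 85312\right) \left(318553 + 186365\right) = \left(488597 + 85312\right) 504918 = 573909 \cdot 504918 = 289776984462$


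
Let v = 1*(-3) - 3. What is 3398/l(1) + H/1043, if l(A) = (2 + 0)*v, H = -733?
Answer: -1776455/6258 ≈ -283.87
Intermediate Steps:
v = -6 (v = -3 - 3 = -6)
l(A) = -12 (l(A) = (2 + 0)*(-6) = 2*(-6) = -12)
3398/l(1) + H/1043 = 3398/(-12) - 733/1043 = 3398*(-1/12) - 733*1/1043 = -1699/6 - 733/1043 = -1776455/6258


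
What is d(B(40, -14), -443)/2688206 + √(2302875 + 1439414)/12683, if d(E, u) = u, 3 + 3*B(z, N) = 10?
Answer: -443/2688206 + √3742289/12683 ≈ 0.15236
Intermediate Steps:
B(z, N) = 7/3 (B(z, N) = -1 + (⅓)*10 = -1 + 10/3 = 7/3)
d(B(40, -14), -443)/2688206 + √(2302875 + 1439414)/12683 = -443/2688206 + √(2302875 + 1439414)/12683 = -443*1/2688206 + √3742289*(1/12683) = -443/2688206 + √3742289/12683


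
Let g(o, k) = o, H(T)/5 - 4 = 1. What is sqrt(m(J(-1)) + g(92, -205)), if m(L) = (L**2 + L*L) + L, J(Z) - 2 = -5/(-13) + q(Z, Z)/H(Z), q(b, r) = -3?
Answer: 14*sqrt(56327)/325 ≈ 10.224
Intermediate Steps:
H(T) = 25 (H(T) = 20 + 5*1 = 20 + 5 = 25)
J(Z) = 736/325 (J(Z) = 2 + (-5/(-13) - 3/25) = 2 + (-5*(-1/13) - 3*1/25) = 2 + (5/13 - 3/25) = 2 + 86/325 = 736/325)
m(L) = L + 2*L**2 (m(L) = (L**2 + L**2) + L = 2*L**2 + L = L + 2*L**2)
sqrt(m(J(-1)) + g(92, -205)) = sqrt(736*(1 + 2*(736/325))/325 + 92) = sqrt(736*(1 + 1472/325)/325 + 92) = sqrt((736/325)*(1797/325) + 92) = sqrt(1322592/105625 + 92) = sqrt(11040092/105625) = 14*sqrt(56327)/325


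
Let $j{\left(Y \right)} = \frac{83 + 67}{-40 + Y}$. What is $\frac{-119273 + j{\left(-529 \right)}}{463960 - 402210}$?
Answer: $- \frac{5220499}{2702750} \approx -1.9316$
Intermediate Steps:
$j{\left(Y \right)} = \frac{150}{-40 + Y}$
$\frac{-119273 + j{\left(-529 \right)}}{463960 - 402210} = \frac{-119273 + \frac{150}{-40 - 529}}{463960 - 402210} = \frac{-119273 + \frac{150}{-569}}{61750} = \left(-119273 + 150 \left(- \frac{1}{569}\right)\right) \frac{1}{61750} = \left(-119273 - \frac{150}{569}\right) \frac{1}{61750} = \left(- \frac{67866487}{569}\right) \frac{1}{61750} = - \frac{5220499}{2702750}$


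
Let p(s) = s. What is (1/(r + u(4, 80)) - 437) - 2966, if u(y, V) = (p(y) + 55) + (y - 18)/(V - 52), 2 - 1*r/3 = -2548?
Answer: -52464049/15417 ≈ -3403.0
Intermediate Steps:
r = 7650 (r = 6 - 3*(-2548) = 6 + 7644 = 7650)
u(y, V) = 55 + y + (-18 + y)/(-52 + V) (u(y, V) = (y + 55) + (y - 18)/(V - 52) = (55 + y) + (-18 + y)/(-52 + V) = 55 + y + (-18 + y)/(-52 + V))
(1/(r + u(4, 80)) - 437) - 2966 = (1/(7650 + (-2878 - 51*4 + 55*80 + 80*4)/(-52 + 80)) - 437) - 2966 = (1/(7650 + (-2878 - 204 + 4400 + 320)/28) - 437) - 2966 = (1/(7650 + (1/28)*1638) - 437) - 2966 = (1/(7650 + 117/2) - 437) - 2966 = (1/(15417/2) - 437) - 2966 = (2/15417 - 437) - 2966 = -6737227/15417 - 2966 = -52464049/15417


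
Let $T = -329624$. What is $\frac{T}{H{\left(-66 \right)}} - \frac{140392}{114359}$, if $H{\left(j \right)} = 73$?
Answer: $- \frac{5386531376}{1192601} \approx -4516.6$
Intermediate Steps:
$\frac{T}{H{\left(-66 \right)}} - \frac{140392}{114359} = - \frac{329624}{73} - \frac{140392}{114359} = \left(-329624\right) \frac{1}{73} - \frac{20056}{16337} = - \frac{329624}{73} - \frac{20056}{16337} = - \frac{5386531376}{1192601}$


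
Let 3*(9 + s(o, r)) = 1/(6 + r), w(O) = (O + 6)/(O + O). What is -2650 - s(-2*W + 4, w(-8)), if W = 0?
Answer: -388235/147 ≈ -2641.1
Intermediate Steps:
w(O) = (6 + O)/(2*O) (w(O) = (6 + O)/((2*O)) = (6 + O)*(1/(2*O)) = (6 + O)/(2*O))
s(o, r) = -9 + 1/(3*(6 + r))
-2650 - s(-2*W + 4, w(-8)) = -2650 - (-161 - 27*(6 - 8)/(2*(-8)))/(3*(6 + (½)*(6 - 8)/(-8))) = -2650 - (-161 - 27*(-1)*(-2)/(2*8))/(3*(6 + (½)*(-⅛)*(-2))) = -2650 - (-161 - 27*⅛)/(3*(6 + ⅛)) = -2650 - (-161 - 27/8)/(3*49/8) = -2650 - 8*(-1315)/(3*49*8) = -2650 - 1*(-1315/147) = -2650 + 1315/147 = -388235/147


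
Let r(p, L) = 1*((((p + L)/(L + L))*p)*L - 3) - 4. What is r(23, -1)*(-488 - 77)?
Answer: -138990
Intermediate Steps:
r(p, L) = -7 + p*(L + p)/2 (r(p, L) = 1*((((L + p)/((2*L)))*p)*L - 3) - 4 = 1*((((L + p)*(1/(2*L)))*p)*L - 3) - 4 = 1*((((L + p)/(2*L))*p)*L - 3) - 4 = 1*((p*(L + p)/(2*L))*L - 3) - 4 = 1*(p*(L + p)/2 - 3) - 4 = 1*(-3 + p*(L + p)/2) - 4 = (-3 + p*(L + p)/2) - 4 = -7 + p*(L + p)/2)
r(23, -1)*(-488 - 77) = (-7 + (½)*23² + (½)*(-1)*23)*(-488 - 77) = (-7 + (½)*529 - 23/2)*(-565) = (-7 + 529/2 - 23/2)*(-565) = 246*(-565) = -138990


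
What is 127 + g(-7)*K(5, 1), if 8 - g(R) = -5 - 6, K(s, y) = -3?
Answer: 70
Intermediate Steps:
g(R) = 19 (g(R) = 8 - (-5 - 6) = 8 - 1*(-11) = 8 + 11 = 19)
127 + g(-7)*K(5, 1) = 127 + 19*(-3) = 127 - 57 = 70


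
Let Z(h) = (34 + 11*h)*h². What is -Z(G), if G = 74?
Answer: -4643648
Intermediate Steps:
Z(h) = h²*(34 + 11*h)
-Z(G) = -74²*(34 + 11*74) = -5476*(34 + 814) = -5476*848 = -1*4643648 = -4643648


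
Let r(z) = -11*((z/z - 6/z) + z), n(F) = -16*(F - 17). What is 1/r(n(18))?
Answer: 8/1287 ≈ 0.0062160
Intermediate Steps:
n(F) = 272 - 16*F (n(F) = -16*(-17 + F) = 272 - 16*F)
r(z) = -11 - 11*z + 66/z (r(z) = -11*((1 - 6/z) + z) = -11*(1 + z - 6/z) = -11 - 11*z + 66/z)
1/r(n(18)) = 1/(-11 - 11*(272 - 16*18) + 66/(272 - 16*18)) = 1/(-11 - 11*(272 - 288) + 66/(272 - 288)) = 1/(-11 - 11*(-16) + 66/(-16)) = 1/(-11 + 176 + 66*(-1/16)) = 1/(-11 + 176 - 33/8) = 1/(1287/8) = 8/1287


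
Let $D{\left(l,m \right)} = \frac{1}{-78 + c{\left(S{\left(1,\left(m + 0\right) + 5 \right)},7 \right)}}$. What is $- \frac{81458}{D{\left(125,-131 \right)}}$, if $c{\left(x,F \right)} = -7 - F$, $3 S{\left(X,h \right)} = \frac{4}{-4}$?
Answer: $7494136$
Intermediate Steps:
$S{\left(X,h \right)} = - \frac{1}{3}$ ($S{\left(X,h \right)} = \frac{4 \frac{1}{-4}}{3} = \frac{4 \left(- \frac{1}{4}\right)}{3} = \frac{1}{3} \left(-1\right) = - \frac{1}{3}$)
$D{\left(l,m \right)} = - \frac{1}{92}$ ($D{\left(l,m \right)} = \frac{1}{-78 - 14} = \frac{1}{-92} = - \frac{1}{92}$)
$- \frac{81458}{D{\left(125,-131 \right)}} = - \frac{81458}{- \frac{1}{92}} = \left(-81458\right) \left(-92\right) = 7494136$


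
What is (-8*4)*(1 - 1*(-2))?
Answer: -96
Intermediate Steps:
(-8*4)*(1 - 1*(-2)) = -32*(1 + 2) = -32*3 = -96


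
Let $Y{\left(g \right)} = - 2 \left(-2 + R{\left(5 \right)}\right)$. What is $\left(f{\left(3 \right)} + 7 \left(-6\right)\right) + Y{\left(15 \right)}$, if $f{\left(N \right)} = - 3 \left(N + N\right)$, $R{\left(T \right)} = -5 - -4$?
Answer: $-54$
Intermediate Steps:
$R{\left(T \right)} = -1$ ($R{\left(T \right)} = -5 + 4 = -1$)
$Y{\left(g \right)} = 6$ ($Y{\left(g \right)} = - 2 \left(-2 - 1\right) = \left(-2\right) \left(-3\right) = 6$)
$f{\left(N \right)} = - 6 N$ ($f{\left(N \right)} = - 3 \cdot 2 N = - 6 N$)
$\left(f{\left(3 \right)} + 7 \left(-6\right)\right) + Y{\left(15 \right)} = \left(\left(-6\right) 3 + 7 \left(-6\right)\right) + 6 = \left(-18 - 42\right) + 6 = -60 + 6 = -54$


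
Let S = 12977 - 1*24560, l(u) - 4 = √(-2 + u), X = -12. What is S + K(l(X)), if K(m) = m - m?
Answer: -11583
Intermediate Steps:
l(u) = 4 + √(-2 + u)
K(m) = 0
S = -11583 (S = 12977 - 24560 = -11583)
S + K(l(X)) = -11583 + 0 = -11583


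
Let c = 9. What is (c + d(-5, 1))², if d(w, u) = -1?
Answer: 64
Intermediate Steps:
(c + d(-5, 1))² = (9 - 1)² = 8² = 64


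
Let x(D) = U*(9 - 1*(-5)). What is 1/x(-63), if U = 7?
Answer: 1/98 ≈ 0.010204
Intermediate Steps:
x(D) = 98 (x(D) = 7*(9 - 1*(-5)) = 7*(9 + 5) = 7*14 = 98)
1/x(-63) = 1/98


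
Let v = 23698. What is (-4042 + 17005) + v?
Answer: 36661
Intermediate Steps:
(-4042 + 17005) + v = (-4042 + 17005) + 23698 = 12963 + 23698 = 36661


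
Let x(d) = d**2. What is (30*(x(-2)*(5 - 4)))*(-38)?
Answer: -4560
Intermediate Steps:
(30*(x(-2)*(5 - 4)))*(-38) = (30*((-2)**2*(5 - 4)))*(-38) = (30*(4*1))*(-38) = (30*4)*(-38) = 120*(-38) = -4560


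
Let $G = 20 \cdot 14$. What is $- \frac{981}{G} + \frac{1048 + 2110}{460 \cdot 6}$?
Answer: $- \frac{45583}{19320} \approx -2.3594$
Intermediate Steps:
$G = 280$
$- \frac{981}{G} + \frac{1048 + 2110}{460 \cdot 6} = - \frac{981}{280} + \frac{1048 + 2110}{460 \cdot 6} = \left(-981\right) \frac{1}{280} + \frac{3158}{2760} = - \frac{981}{280} + 3158 \cdot \frac{1}{2760} = - \frac{981}{280} + \frac{1579}{1380} = - \frac{45583}{19320}$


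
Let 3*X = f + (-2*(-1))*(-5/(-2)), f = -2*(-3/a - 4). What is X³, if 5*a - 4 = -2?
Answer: 21952/27 ≈ 813.04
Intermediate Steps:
a = ⅖ (a = ⅘ + (⅕)*(-2) = ⅘ - ⅖ = ⅖ ≈ 0.40000)
f = 23 (f = -2*(-3/⅖ - 4) = -2*(-3*5/2 - 4) = -2*(-15/2 - 4) = -2*(-23/2) = 23)
X = 28/3 (X = (23 + (-2*(-1))*(-5/(-2)))/3 = (23 + 2*(-5*(-½)))/3 = (23 + 2*(5/2))/3 = (23 + 5)/3 = (⅓)*28 = 28/3 ≈ 9.3333)
X³ = (28/3)³ = 21952/27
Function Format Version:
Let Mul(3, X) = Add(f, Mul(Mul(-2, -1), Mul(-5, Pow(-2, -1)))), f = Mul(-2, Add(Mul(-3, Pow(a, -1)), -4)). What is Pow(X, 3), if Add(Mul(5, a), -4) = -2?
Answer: Rational(21952, 27) ≈ 813.04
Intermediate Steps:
a = Rational(2, 5) (a = Add(Rational(4, 5), Mul(Rational(1, 5), -2)) = Add(Rational(4, 5), Rational(-2, 5)) = Rational(2, 5) ≈ 0.40000)
f = 23 (f = Mul(-2, Add(Mul(-3, Pow(Rational(2, 5), -1)), -4)) = Mul(-2, Add(Mul(-3, Rational(5, 2)), -4)) = Mul(-2, Add(Rational(-15, 2), -4)) = Mul(-2, Rational(-23, 2)) = 23)
X = Rational(28, 3) (X = Mul(Rational(1, 3), Add(23, Mul(Mul(-2, -1), Mul(-5, Pow(-2, -1))))) = Mul(Rational(1, 3), Add(23, Mul(2, Mul(-5, Rational(-1, 2))))) = Mul(Rational(1, 3), Add(23, Mul(2, Rational(5, 2)))) = Mul(Rational(1, 3), Add(23, 5)) = Mul(Rational(1, 3), 28) = Rational(28, 3) ≈ 9.3333)
Pow(X, 3) = Pow(Rational(28, 3), 3) = Rational(21952, 27)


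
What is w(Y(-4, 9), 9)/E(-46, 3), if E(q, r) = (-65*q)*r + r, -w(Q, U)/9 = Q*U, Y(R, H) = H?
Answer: -81/997 ≈ -0.081244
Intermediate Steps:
w(Q, U) = -9*Q*U
E(q, r) = r - 65*q*r (E(q, r) = -65*q*r + r = r - 65*q*r)
w(Y(-4, 9), 9)/E(-46, 3) = (-9*9*9)/((3*(1 - 65*(-46)))) = -729*1/(3*(1 + 2990)) = -729/(3*2991) = -729/8973 = -729*1/8973 = -81/997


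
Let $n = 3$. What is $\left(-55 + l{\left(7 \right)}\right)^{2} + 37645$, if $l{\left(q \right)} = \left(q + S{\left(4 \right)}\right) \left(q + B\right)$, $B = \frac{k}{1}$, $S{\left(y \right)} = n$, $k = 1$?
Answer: $38270$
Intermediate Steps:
$S{\left(y \right)} = 3$
$B = 1$ ($B = 1 \cdot 1^{-1} = 1 \cdot 1 = 1$)
$l{\left(q \right)} = \left(1 + q\right) \left(3 + q\right)$ ($l{\left(q \right)} = \left(q + 3\right) \left(q + 1\right) = \left(3 + q\right) \left(1 + q\right) = \left(1 + q\right) \left(3 + q\right)$)
$\left(-55 + l{\left(7 \right)}\right)^{2} + 37645 = \left(-55 + \left(3 + 7^{2} + 4 \cdot 7\right)\right)^{2} + 37645 = \left(-55 + \left(3 + 49 + 28\right)\right)^{2} + 37645 = \left(-55 + 80\right)^{2} + 37645 = 25^{2} + 37645 = 625 + 37645 = 38270$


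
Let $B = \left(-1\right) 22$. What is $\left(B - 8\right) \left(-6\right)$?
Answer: $180$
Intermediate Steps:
$B = -22$
$\left(B - 8\right) \left(-6\right) = \left(-22 - 8\right) \left(-6\right) = \left(-30\right) \left(-6\right) = 180$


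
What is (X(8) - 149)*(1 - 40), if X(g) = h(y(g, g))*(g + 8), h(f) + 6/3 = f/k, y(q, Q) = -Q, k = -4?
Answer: 5811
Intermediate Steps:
h(f) = -2 - f/4 (h(f) = -2 + f/(-4) = -2 + f*(-1/4) = -2 - f/4)
X(g) = (-2 + g/4)*(8 + g) (X(g) = (-2 - (-1)*g/4)*(g + 8) = (-2 + g/4)*(8 + g))
(X(8) - 149)*(1 - 40) = ((-16 + (1/4)*8**2) - 149)*(1 - 40) = ((-16 + (1/4)*64) - 149)*(-39) = ((-16 + 16) - 149)*(-39) = (0 - 149)*(-39) = -149*(-39) = 5811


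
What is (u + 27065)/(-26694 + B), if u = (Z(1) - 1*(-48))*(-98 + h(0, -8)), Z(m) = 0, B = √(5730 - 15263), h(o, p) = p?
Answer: -586654038/712579169 - 21977*I*√9533/712579169 ≈ -0.82328 - 0.0030113*I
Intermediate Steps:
B = I*√9533 (B = √(-9533) = I*√9533 ≈ 97.637*I)
u = -5088 (u = (0 - 1*(-48))*(-98 - 8) = (0 + 48)*(-106) = 48*(-106) = -5088)
(u + 27065)/(-26694 + B) = (-5088 + 27065)/(-26694 + I*√9533) = 21977/(-26694 + I*√9533)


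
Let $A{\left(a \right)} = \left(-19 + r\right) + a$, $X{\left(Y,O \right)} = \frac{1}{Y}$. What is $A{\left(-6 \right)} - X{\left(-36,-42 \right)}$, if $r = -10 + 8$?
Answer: $- \frac{971}{36} \approx -26.972$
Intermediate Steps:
$r = -2$
$A{\left(a \right)} = -21 + a$ ($A{\left(a \right)} = \left(-19 - 2\right) + a = -21 + a$)
$A{\left(-6 \right)} - X{\left(-36,-42 \right)} = \left(-21 - 6\right) - \frac{1}{-36} = -27 - - \frac{1}{36} = -27 + \frac{1}{36} = - \frac{971}{36}$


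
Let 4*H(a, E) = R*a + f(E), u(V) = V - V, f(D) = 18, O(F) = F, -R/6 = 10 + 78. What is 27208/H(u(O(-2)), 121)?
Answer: 54416/9 ≈ 6046.2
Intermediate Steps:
R = -528 (R = -6*(10 + 78) = -6*88 = -528)
u(V) = 0
H(a, E) = 9/2 - 132*a (H(a, E) = (-528*a + 18)/4 = (18 - 528*a)/4 = 9/2 - 132*a)
27208/H(u(O(-2)), 121) = 27208/(9/2 - 132*0) = 27208/(9/2 + 0) = 27208/(9/2) = 27208*(2/9) = 54416/9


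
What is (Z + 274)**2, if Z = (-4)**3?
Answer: 44100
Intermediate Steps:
Z = -64
(Z + 274)**2 = (-64 + 274)**2 = 210**2 = 44100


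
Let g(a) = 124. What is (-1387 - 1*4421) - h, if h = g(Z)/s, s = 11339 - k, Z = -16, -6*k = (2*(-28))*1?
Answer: -197408484/33989 ≈ -5808.0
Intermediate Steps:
k = 28/3 (k = -2*(-28)/6 = -(-28)/3 = -⅙*(-56) = 28/3 ≈ 9.3333)
s = 33989/3 (s = 11339 - 1*28/3 = 11339 - 28/3 = 33989/3 ≈ 11330.)
h = 372/33989 (h = 124/(33989/3) = 124*(3/33989) = 372/33989 ≈ 0.010945)
(-1387 - 1*4421) - h = (-1387 - 1*4421) - 1*372/33989 = (-1387 - 4421) - 372/33989 = -5808 - 372/33989 = -197408484/33989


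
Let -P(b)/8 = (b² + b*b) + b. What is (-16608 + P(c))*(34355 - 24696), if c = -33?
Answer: -326165112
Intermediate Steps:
P(b) = -16*b² - 8*b (P(b) = -8*((b² + b*b) + b) = -8*((b² + b²) + b) = -8*(2*b² + b) = -8*(b + 2*b²) = -16*b² - 8*b)
(-16608 + P(c))*(34355 - 24696) = (-16608 - 8*(-33)*(1 + 2*(-33)))*(34355 - 24696) = (-16608 - 8*(-33)*(1 - 66))*9659 = (-16608 - 8*(-33)*(-65))*9659 = (-16608 - 17160)*9659 = -33768*9659 = -326165112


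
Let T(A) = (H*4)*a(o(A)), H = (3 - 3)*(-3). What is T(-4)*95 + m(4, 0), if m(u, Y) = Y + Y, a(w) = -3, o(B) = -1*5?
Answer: 0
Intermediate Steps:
o(B) = -5
H = 0 (H = 0*(-3) = 0)
m(u, Y) = 2*Y
T(A) = 0 (T(A) = (0*4)*(-3) = 0*(-3) = 0)
T(-4)*95 + m(4, 0) = 0*95 + 2*0 = 0 + 0 = 0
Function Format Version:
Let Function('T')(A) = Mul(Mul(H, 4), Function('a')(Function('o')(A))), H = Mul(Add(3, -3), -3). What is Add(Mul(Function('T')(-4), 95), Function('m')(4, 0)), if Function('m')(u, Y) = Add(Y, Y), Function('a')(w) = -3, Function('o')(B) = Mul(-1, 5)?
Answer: 0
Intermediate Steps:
Function('o')(B) = -5
H = 0 (H = Mul(0, -3) = 0)
Function('m')(u, Y) = Mul(2, Y)
Function('T')(A) = 0 (Function('T')(A) = Mul(Mul(0, 4), -3) = Mul(0, -3) = 0)
Add(Mul(Function('T')(-4), 95), Function('m')(4, 0)) = Add(Mul(0, 95), Mul(2, 0)) = Add(0, 0) = 0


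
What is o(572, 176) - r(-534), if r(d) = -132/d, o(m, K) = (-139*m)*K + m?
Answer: -1245362426/89 ≈ -1.3993e+7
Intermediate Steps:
o(m, K) = m - 139*K*m (o(m, K) = -139*K*m + m = m - 139*K*m)
o(572, 176) - r(-534) = 572*(1 - 139*176) - (-132)/(-534) = 572*(1 - 24464) - (-132)*(-1)/534 = 572*(-24463) - 1*22/89 = -13992836 - 22/89 = -1245362426/89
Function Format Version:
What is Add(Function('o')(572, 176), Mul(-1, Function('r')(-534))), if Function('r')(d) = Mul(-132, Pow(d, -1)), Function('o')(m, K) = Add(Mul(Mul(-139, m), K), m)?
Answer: Rational(-1245362426, 89) ≈ -1.3993e+7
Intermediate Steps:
Function('o')(m, K) = Add(m, Mul(-139, K, m)) (Function('o')(m, K) = Add(Mul(-139, K, m), m) = Add(m, Mul(-139, K, m)))
Add(Function('o')(572, 176), Mul(-1, Function('r')(-534))) = Add(Mul(572, Add(1, Mul(-139, 176))), Mul(-1, Mul(-132, Pow(-534, -1)))) = Add(Mul(572, Add(1, -24464)), Mul(-1, Mul(-132, Rational(-1, 534)))) = Add(Mul(572, -24463), Mul(-1, Rational(22, 89))) = Add(-13992836, Rational(-22, 89)) = Rational(-1245362426, 89)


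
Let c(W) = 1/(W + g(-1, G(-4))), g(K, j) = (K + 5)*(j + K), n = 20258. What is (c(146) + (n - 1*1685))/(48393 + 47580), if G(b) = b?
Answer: 2340199/12092598 ≈ 0.19352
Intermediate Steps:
g(K, j) = (5 + K)*(K + j)
c(W) = 1/(-20 + W) (c(W) = 1/(W + ((-1)² + 5*(-1) + 5*(-4) - 1*(-4))) = 1/(W + (1 - 5 - 20 + 4)) = 1/(W - 20) = 1/(-20 + W))
(c(146) + (n - 1*1685))/(48393 + 47580) = (1/(-20 + 146) + (20258 - 1*1685))/(48393 + 47580) = (1/126 + (20258 - 1685))/95973 = (1/126 + 18573)*(1/95973) = (2340199/126)*(1/95973) = 2340199/12092598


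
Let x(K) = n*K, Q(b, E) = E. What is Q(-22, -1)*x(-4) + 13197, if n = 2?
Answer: 13205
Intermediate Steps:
x(K) = 2*K
Q(-22, -1)*x(-4) + 13197 = -2*(-4) + 13197 = -1*(-8) + 13197 = 8 + 13197 = 13205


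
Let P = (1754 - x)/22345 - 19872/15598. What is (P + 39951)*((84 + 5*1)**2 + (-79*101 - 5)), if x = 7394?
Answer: -87720456973275/34853731 ≈ -2.5168e+6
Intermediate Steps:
P = -53201256/34853731 (P = (1754 - 1*7394)/22345 - 19872/15598 = (1754 - 7394)*(1/22345) - 19872*1/15598 = -5640*1/22345 - 9936/7799 = -1128/4469 - 9936/7799 = -53201256/34853731 ≈ -1.5264)
(P + 39951)*((84 + 5*1)**2 + (-79*101 - 5)) = (-53201256/34853731 + 39951)*((84 + 5*1)**2 + (-79*101 - 5)) = 1392388205925*((84 + 5)**2 + (-7979 - 5))/34853731 = 1392388205925*(89**2 - 7984)/34853731 = 1392388205925*(7921 - 7984)/34853731 = (1392388205925/34853731)*(-63) = -87720456973275/34853731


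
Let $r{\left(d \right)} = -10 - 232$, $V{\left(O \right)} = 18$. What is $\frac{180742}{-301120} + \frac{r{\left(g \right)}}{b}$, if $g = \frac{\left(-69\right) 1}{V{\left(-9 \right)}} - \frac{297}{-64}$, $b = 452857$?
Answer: $- \frac{40961575467}{68182149920} \approx -0.60077$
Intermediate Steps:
$g = \frac{155}{192}$ ($g = \frac{\left(-69\right) 1}{18} - \frac{297}{-64} = \left(-69\right) \frac{1}{18} - - \frac{297}{64} = - \frac{23}{6} + \frac{297}{64} = \frac{155}{192} \approx 0.80729$)
$r{\left(d \right)} = -242$ ($r{\left(d \right)} = -10 - 232 = -242$)
$\frac{180742}{-301120} + \frac{r{\left(g \right)}}{b} = \frac{180742}{-301120} - \frac{242}{452857} = 180742 \left(- \frac{1}{301120}\right) - \frac{242}{452857} = - \frac{90371}{150560} - \frac{242}{452857} = - \frac{40961575467}{68182149920}$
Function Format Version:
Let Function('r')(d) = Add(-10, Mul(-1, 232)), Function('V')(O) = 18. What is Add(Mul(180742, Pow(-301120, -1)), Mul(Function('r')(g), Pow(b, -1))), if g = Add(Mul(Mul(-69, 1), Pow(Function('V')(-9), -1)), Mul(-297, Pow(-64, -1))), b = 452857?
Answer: Rational(-40961575467, 68182149920) ≈ -0.60077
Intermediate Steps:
g = Rational(155, 192) (g = Add(Mul(Mul(-69, 1), Pow(18, -1)), Mul(-297, Pow(-64, -1))) = Add(Mul(-69, Rational(1, 18)), Mul(-297, Rational(-1, 64))) = Add(Rational(-23, 6), Rational(297, 64)) = Rational(155, 192) ≈ 0.80729)
Function('r')(d) = -242 (Function('r')(d) = Add(-10, -232) = -242)
Add(Mul(180742, Pow(-301120, -1)), Mul(Function('r')(g), Pow(b, -1))) = Add(Mul(180742, Pow(-301120, -1)), Mul(-242, Pow(452857, -1))) = Add(Mul(180742, Rational(-1, 301120)), Mul(-242, Rational(1, 452857))) = Add(Rational(-90371, 150560), Rational(-242, 452857)) = Rational(-40961575467, 68182149920)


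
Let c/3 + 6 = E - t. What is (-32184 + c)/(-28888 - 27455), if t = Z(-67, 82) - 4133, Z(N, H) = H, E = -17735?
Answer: 24418/18781 ≈ 1.3001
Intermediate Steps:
t = -4051 (t = 82 - 4133 = -4051)
c = -41070 (c = -18 + 3*(-17735 - 1*(-4051)) = -18 + 3*(-17735 + 4051) = -18 + 3*(-13684) = -18 - 41052 = -41070)
(-32184 + c)/(-28888 - 27455) = (-32184 - 41070)/(-28888 - 27455) = -73254/(-56343) = -73254*(-1/56343) = 24418/18781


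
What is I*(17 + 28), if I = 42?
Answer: 1890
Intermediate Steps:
I*(17 + 28) = 42*(17 + 28) = 42*45 = 1890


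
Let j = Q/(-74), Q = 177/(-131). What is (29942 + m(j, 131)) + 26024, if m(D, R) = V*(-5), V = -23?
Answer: 56081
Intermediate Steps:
Q = -177/131 (Q = 177*(-1/131) = -177/131 ≈ -1.3511)
j = 177/9694 (j = -177/131/(-74) = -177/131*(-1/74) = 177/9694 ≈ 0.018259)
m(D, R) = 115 (m(D, R) = -23*(-5) = 115)
(29942 + m(j, 131)) + 26024 = (29942 + 115) + 26024 = 30057 + 26024 = 56081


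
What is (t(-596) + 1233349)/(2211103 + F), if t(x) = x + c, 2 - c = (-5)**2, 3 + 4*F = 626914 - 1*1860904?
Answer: 4930920/7610419 ≈ 0.64792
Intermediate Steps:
F = -1233993/4 (F = -3/4 + (626914 - 1*1860904)/4 = -3/4 + (626914 - 1860904)/4 = -3/4 + (1/4)*(-1233990) = -3/4 - 616995/2 = -1233993/4 ≈ -3.0850e+5)
c = -23 (c = 2 - 1*(-5)**2 = 2 - 1*25 = 2 - 25 = -23)
t(x) = -23 + x (t(x) = x - 23 = -23 + x)
(t(-596) + 1233349)/(2211103 + F) = ((-23 - 596) + 1233349)/(2211103 - 1233993/4) = (-619 + 1233349)/(7610419/4) = 1232730*(4/7610419) = 4930920/7610419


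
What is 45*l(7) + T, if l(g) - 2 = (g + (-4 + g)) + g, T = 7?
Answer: 862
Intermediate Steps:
l(g) = -2 + 3*g (l(g) = 2 + ((g + (-4 + g)) + g) = 2 + ((-4 + 2*g) + g) = 2 + (-4 + 3*g) = -2 + 3*g)
45*l(7) + T = 45*(-2 + 3*7) + 7 = 45*(-2 + 21) + 7 = 45*19 + 7 = 855 + 7 = 862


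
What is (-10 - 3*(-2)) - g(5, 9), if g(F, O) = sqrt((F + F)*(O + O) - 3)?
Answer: -4 - sqrt(177) ≈ -17.304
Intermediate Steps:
g(F, O) = sqrt(-3 + 4*F*O) (g(F, O) = sqrt((2*F)*(2*O) - 3) = sqrt(4*F*O - 3) = sqrt(-3 + 4*F*O))
(-10 - 3*(-2)) - g(5, 9) = (-10 - 3*(-2)) - sqrt(-3 + 4*5*9) = (-10 + 6) - sqrt(-3 + 180) = -4 - sqrt(177)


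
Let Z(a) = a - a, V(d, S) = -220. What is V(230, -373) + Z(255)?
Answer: -220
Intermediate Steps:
Z(a) = 0
V(230, -373) + Z(255) = -220 + 0 = -220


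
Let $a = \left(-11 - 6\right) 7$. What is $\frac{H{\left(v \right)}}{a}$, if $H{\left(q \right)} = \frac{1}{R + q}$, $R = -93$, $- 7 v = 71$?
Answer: $\frac{1}{12274} \approx 8.1473 \cdot 10^{-5}$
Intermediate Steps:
$v = - \frac{71}{7}$ ($v = \left(- \frac{1}{7}\right) 71 = - \frac{71}{7} \approx -10.143$)
$H{\left(q \right)} = \frac{1}{-93 + q}$
$a = -119$ ($a = \left(-17\right) 7 = -119$)
$\frac{H{\left(v \right)}}{a} = \frac{1}{\left(-93 - \frac{71}{7}\right) \left(-119\right)} = \frac{1}{- \frac{722}{7}} \left(- \frac{1}{119}\right) = \left(- \frac{7}{722}\right) \left(- \frac{1}{119}\right) = \frac{1}{12274}$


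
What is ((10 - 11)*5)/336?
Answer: -5/336 ≈ -0.014881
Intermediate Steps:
((10 - 11)*5)/336 = -1*5*(1/336) = -5*1/336 = -5/336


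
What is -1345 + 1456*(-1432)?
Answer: -2086337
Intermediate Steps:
-1345 + 1456*(-1432) = -1345 - 2084992 = -2086337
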